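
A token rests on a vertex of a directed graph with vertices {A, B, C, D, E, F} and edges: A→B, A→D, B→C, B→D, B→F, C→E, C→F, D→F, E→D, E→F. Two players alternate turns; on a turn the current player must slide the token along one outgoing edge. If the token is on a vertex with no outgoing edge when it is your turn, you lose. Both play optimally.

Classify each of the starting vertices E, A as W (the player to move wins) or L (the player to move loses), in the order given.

E: W, A: L

Label each position W (a win for the player to move) or L (a loss). A position with no legal move is L; any other position is W exactly when some move reaches an L, and L when every move reaches a W.
Every edge goes from a vertex to one that appears earlier in the order F, D, E, C, B, A, so processing vertices in that order labels each vertex after all of its successors.
F: no outgoing edge → L
D: can move to F, which is L ⇒ W
E: can move to F, which is L ⇒ W
C: can move to F, which is L ⇒ W
B: can move to F, which is L ⇒ W
A: moves to B(W), D(W); every one is W ⇒ L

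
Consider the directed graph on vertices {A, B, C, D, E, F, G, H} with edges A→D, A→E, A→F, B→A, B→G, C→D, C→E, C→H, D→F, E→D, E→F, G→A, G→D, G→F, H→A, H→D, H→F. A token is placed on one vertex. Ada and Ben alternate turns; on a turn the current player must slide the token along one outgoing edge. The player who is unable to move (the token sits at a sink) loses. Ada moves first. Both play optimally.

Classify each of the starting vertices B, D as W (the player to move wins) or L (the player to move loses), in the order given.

Build the W/L table. Terminal = L. A non-terminal position is W if it has a move to some L; otherwise it is L.
Every edge goes from a vertex to one that appears earlier in the order F, D, E, A, G, H, C, B, so processing vertices in that order labels each vertex after all of its successors.
F: no outgoing edge → L
D: can move to F, which is L ⇒ W
E: can move to F, which is L ⇒ W
A: can move to F, which is L ⇒ W
G: can move to F, which is L ⇒ W
H: can move to F, which is L ⇒ W
C: moves to H(W), E(W), D(W); every one is W ⇒ L
B: moves to G(W), A(W); every one is W ⇒ L

B: L, D: W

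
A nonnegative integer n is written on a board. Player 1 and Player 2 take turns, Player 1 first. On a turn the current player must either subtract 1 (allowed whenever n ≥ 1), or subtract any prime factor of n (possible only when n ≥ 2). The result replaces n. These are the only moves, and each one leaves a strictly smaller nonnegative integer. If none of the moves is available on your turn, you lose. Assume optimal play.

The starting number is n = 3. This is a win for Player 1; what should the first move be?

Classify positions by backward induction: terminal positions (no move available) are L. From any other position, the mover wins iff some move reaches an L.
n=0: no move → L
n=1: reaches L-position 0 → W
n=2: reaches L-position 0 → W
n=3: reaches L-position 0 → W
From 3, the L positions reachable in one move are: 0.

Move to 0.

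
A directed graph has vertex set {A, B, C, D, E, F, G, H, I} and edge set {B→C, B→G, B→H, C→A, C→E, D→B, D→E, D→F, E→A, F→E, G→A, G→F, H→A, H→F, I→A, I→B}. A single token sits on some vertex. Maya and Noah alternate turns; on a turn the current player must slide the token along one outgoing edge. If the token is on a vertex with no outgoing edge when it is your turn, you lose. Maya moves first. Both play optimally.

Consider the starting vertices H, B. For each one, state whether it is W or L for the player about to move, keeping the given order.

H: W, B: L

Classify positions by backward induction: terminal positions (no move available) are L. From any other position, the mover wins iff some move reaches an L.
Every edge goes from a vertex to one that appears earlier in the order A, E, F, G, C, H, B, D, I, so processing vertices in that order labels each vertex after all of its successors.
A: no outgoing edge → L
E: →A(L), so W
F: →E(W) only, which is W, so L
G: →F(L), so W
C: →A(L), so W
H: →F(L), so W
B: →H(W), C(W), G(W) — all W, so L
D: →B(L), so W
I: →B(L), so W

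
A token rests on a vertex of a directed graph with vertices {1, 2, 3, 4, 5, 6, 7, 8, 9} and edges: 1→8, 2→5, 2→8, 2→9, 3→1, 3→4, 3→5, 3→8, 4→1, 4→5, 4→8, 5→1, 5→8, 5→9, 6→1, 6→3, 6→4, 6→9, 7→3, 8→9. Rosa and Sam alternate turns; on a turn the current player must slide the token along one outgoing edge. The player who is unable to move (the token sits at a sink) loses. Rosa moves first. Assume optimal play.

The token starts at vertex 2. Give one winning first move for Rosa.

Move to 9.

Classify positions by backward induction: terminal positions (no move available) are L. From any other position, the mover wins iff some move reaches an L.
Every edge goes from a vertex to one that appears earlier in the order 9, 8, 1, 5, 4, 3, 6, 2, 7, so processing vertices in that order labels each vertex after all of its successors.
9: no outgoing edge → L
8: W (go to 9, an L position)
1: L (sole option 8(W) is W)
5: W (go to 1, an L position)
4: W (go to 1, an L position)
3: W (go to 1, an L position)
6: W (go to 1, an L position)
2: W (go to 9, an L position)
7: L (sole option 3(W) is W)
From 2, the L positions reachable in one move are: 9.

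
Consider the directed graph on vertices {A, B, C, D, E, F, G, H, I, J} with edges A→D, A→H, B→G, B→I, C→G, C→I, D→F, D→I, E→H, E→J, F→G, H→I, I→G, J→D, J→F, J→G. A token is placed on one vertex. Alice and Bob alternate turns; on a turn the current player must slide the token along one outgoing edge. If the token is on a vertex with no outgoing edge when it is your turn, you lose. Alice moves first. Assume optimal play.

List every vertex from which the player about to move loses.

D, G, H

Build the W/L table. Terminal = L. A non-terminal position is W if it has a move to some L; otherwise it is L.
Every edge goes from a vertex to one that appears earlier in the order G, I, C, H, B, F, D, A, J, E, so processing vertices in that order labels each vertex after all of its successors.
G: no outgoing edge → L
I: →G(L), so W
C: →G(L), so W
H: →I(W) only, which is W, so L
B: →G(L), so W
F: →G(L), so W
D: →F(W), I(W) — all W, so L
A: →D(L), so W
J: →D(L), so W
E: →H(L), so W
Reading off the rows marked L gives the requested list; there are 3 such vertices.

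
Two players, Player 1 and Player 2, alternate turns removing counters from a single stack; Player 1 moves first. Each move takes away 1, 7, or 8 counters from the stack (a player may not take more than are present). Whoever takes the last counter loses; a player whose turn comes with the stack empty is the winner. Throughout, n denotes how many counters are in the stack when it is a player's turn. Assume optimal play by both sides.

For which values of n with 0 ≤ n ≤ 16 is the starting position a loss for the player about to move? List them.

1, 3, 5, 7, 16

Work bottom-up. With no move the player to move wins. Otherwise the position is W if at least one move leads to an L position for the opponent, and L if every move leads to a W.
n=0: no move; the opponent has just taken the last counter and therefore loses → W
n=1: only reaches 0(W), which is W → L
n=2: reaches L-position 1 → W
n=3: only reaches 2(W), which is W → L
n=4: reaches L-position 3 → W
n=5: only reaches 4(W), which is W → L
n=6: reaches L-position 5 → W
n=7: only reaches 6(W), 0(W), all W → L
n=8: reaches L-position 7 → W
n=9: reaches L-position 1 → W
n=10: reaches L-position 3 → W
n=11: reaches L-position 3 → W
n=12: reaches L-position 5 → W
n=13: reaches L-position 5 → W
n=14: reaches L-position 7 → W
n=15: reaches L-position 7 → W
n=16: only reaches 15(W), 9(W), 8(W), all W → L
The losing starting values of n are exactly the entries labelled L in this table (5 of them).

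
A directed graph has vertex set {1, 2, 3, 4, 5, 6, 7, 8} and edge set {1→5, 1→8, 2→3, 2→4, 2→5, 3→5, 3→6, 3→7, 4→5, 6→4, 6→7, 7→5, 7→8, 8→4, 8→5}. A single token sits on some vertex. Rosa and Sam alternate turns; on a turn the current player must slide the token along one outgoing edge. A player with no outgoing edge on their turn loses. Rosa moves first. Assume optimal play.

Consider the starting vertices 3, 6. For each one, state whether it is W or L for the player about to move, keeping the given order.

Positions with no move are L. A position that does have a move is losing for the player to move precisely when every available move leads to a winning position for the opponent. Fill in the labels:
Every edge goes from a vertex to one that appears earlier in the order 5, 4, 8, 7, 6, 3, 1, 2, so processing vertices in that order labels each vertex after all of its successors.
5: no outgoing edge → L
4: →5(L), so W
8: →5(L), so W
7: →5(L), so W
6: →7(W), 4(W) — all W, so L
3: →6(L), so W
1: →5(L), so W
2: →5(L), so W

3: W, 6: L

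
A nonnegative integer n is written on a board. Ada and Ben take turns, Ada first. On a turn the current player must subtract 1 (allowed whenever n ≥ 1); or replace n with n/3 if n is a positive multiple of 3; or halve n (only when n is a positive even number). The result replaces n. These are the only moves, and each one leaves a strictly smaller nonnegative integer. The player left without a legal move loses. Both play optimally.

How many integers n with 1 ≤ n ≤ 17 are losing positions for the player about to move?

7

Label each position W (a win for the player to move) or L (a loss). A position with no legal move is L; any other position is W exactly when some move reaches an L, and L when every move reaches a W.
n=0: no move → L
n=1: can move to 0, which is L ⇒ W
n=2: the only move is to 1(W), a W ⇒ L
n=3: can move to 2, which is L ⇒ W
n=4: can move to 2, which is L ⇒ W
n=5: the only move is to 4(W), a W ⇒ L
n=6: can move to 2, which is L ⇒ W
n=7: the only move is to 6(W), a W ⇒ L
n=8: can move to 7, which is L ⇒ W
n=9: moves to 3(W), 8(W); every one is W ⇒ L
n=10: can move to 5, which is L ⇒ W
n=11: the only move is to 10(W), a W ⇒ L
n=12: can move to 11, which is L ⇒ W
n=13: the only move is to 12(W), a W ⇒ L
n=14: can move to 7, which is L ⇒ W
n=15: can move to 5, which is L ⇒ W
n=16: moves to 8(W), 15(W); every one is W ⇒ L
n=17: can move to 16, which is L ⇒ W
L entries with 1 ≤ n ≤ 17 (n=0 is outside the asked range and is not counted): n = 2, 5, 7, 9, 11, 13, 16; that makes 7.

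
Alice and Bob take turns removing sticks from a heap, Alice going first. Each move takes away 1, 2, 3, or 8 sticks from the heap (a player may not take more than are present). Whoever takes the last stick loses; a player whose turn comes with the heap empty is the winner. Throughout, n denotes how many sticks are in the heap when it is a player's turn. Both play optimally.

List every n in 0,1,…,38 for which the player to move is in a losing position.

1, 5, 10, 14, 19, 23, 28, 32, 37

Build the W/L table. Terminal = W. A non-terminal position is W if it has a move to some L; otherwise it is L.
n=0: no move; the opponent has just taken the last stick and therefore loses → W
n=1: the only move is to 0(W), a W ⇒ L
n=2: can move to 1, which is L ⇒ W
n=3: can move to 1, which is L ⇒ W
n=4: can move to 1, which is L ⇒ W
n=5: moves to 4(W), 3(W), 2(W); every one is W ⇒ L
n=6: can move to 5, which is L ⇒ W
n=7: can move to 5, which is L ⇒ W
n=8: can move to 5, which is L ⇒ W
n=9: can move to 1, which is L ⇒ W
n=10: moves to 9(W), 8(W), 7(W), 2(W); every one is W ⇒ L
n=11: can move to 10, which is L ⇒ W
n=12: can move to 10, which is L ⇒ W
n=13: can move to 10, which is L ⇒ W
n=14: moves to 13(W), 12(W), 11(W), 6(W); every one is W ⇒ L
n=15: can move to 14, which is L ⇒ W
n=16: can move to 14, which is L ⇒ W
n=17: can move to 14, which is L ⇒ W
n=18: can move to 10, which is L ⇒ W
n=19: moves to 18(W), 17(W), 16(W), 11(W); every one is W ⇒ L
n=20: can move to 19, which is L ⇒ W
n=21: can move to 19, which is L ⇒ W
n=22: can move to 19, which is L ⇒ W
n=23: moves to 22(W), 21(W), 20(W), 15(W); every one is W ⇒ L
n=24: can move to 23, which is L ⇒ W
n=25: can move to 23, which is L ⇒ W
n=26: can move to 23, which is L ⇒ W
n=27: can move to 19, which is L ⇒ W
n=28: moves to 27(W), 26(W), 25(W), 20(W); every one is W ⇒ L
n=29: can move to 28, which is L ⇒ W
n=30: can move to 28, which is L ⇒ W
n=31: can move to 28, which is L ⇒ W
n=32: moves to 31(W), 30(W), 29(W), 24(W); every one is W ⇒ L
n=33: can move to 32, which is L ⇒ W
n=34: can move to 32, which is L ⇒ W
n=35: can move to 32, which is L ⇒ W
n=36: can move to 28, which is L ⇒ W
n=37: moves to 36(W), 35(W), 34(W), 29(W); every one is W ⇒ L
n=38: can move to 37, which is L ⇒ W
Reading off the rows marked L gives the requested list; there are 9 such values of n.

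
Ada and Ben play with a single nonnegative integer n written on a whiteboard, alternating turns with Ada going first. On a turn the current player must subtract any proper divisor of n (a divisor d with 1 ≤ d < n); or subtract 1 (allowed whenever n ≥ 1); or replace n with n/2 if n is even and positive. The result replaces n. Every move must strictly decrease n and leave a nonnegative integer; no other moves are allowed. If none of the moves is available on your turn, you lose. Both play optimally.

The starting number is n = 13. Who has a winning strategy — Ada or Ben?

Label each position W (a win for the player to move) or L (a loss). A position with no legal move is L; any other position is W exactly when some move reaches an L, and L when every move reaches a W.
n=0: no move → L
n=1: can move to 0, which is L ⇒ W
n=2: the only move is to 1(W), a W ⇒ L
n=3: can move to 2, which is L ⇒ W
n=4: can move to 2, which is L ⇒ W
n=5: the only move is to 4(W), a W ⇒ L
n=6: can move to 5, which is L ⇒ W
n=7: the only move is to 6(W), a W ⇒ L
n=8: can move to 7, which is L ⇒ W
n=9: moves to 6(W), 8(W); every one is W ⇒ L
n=10: can move to 5, which is L ⇒ W
n=11: the only move is to 10(W), a W ⇒ L
n=12: can move to 9, which is L ⇒ W
n=13: the only move is to 12(W), a W ⇒ L
Every move from 13 reaches a W position, so the mover loses.

Ben wins.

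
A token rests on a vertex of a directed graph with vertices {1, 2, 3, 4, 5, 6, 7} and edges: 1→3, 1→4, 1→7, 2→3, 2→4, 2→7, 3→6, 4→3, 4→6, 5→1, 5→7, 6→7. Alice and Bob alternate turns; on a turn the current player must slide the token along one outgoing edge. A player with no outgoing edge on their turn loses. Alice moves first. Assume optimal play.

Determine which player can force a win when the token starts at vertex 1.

Alice wins.

Compute win/loss labels from the base case upward. A position with no move is L. Any other position is W if it can reach an L in one move, else L.
Every edge goes from a vertex to one that appears earlier in the order 7, 6, 3, 4, 1, 2, 5, so processing vertices in that order labels each vertex after all of its successors.
7: no outgoing edge → L
6: W (go to 7, an L position)
3: L (sole option 6(W) is W)
4: W (go to 3, an L position)
1: W (go to 3, an L position)
2: W (go to 3, an L position)
5: W (go to 7, an L position)
From 1 Alice can move to 3, reaching an L position.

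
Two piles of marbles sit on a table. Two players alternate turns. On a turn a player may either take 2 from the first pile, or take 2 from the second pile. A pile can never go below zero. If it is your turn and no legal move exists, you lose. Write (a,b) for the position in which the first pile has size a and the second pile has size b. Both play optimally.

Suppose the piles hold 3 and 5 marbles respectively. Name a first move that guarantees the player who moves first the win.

Build the W/L table. Terminal = L. A non-terminal position is W if it has a move to some L; otherwise it is L.
No move ever increases a pile, so every position that can arise here has a ≤ 3 and b ≤ 5; it is enough to label the cells with 0 ≤ a ≤ 3 and 0 ≤ b ≤ 5.
Every move lowers a or b (never raises either), so fill the grid row by row in increasing a, and left to right within a row: each cell's successors are then already labelled.
      b=0  b=1  b=2  b=3  b=4  b=5
a=0:    L    L    W    W    L    L
a=1:    L    L    W    W    L    L
a=2:    W    W    L    L    W    W
a=3:    W    W    L    L    W    W
Cells with no legal move (terminal, hence L): (0,0), (0,1), (1,0), (1,1).
The remaining L cells, each justified by listing all of its moves:
(0,4): →(0,2)(W) only, which is W, so L
(0,5): →(0,3)(W) only, which is W, so L
(1,4): →(1,2)(W) only, which is W, so L
(1,5): →(1,3)(W) only, which is W, so L
(2,2): →(0,2)(W), (2,0)(W) — all W, so L
(2,3): →(0,3)(W), (2,1)(W) — all W, so L
(3,2): →(1,2)(W), (3,0)(W) — all W, so L
(3,3): →(1,3)(W), (3,1)(W) — all W, so L
Every other cell has at least one move into one of the L cells above, so it is W.
From (3,5), the L positions reachable in one move are: (1,5), (3,3). Any move reaching one of these is winning.

Move to (1,5).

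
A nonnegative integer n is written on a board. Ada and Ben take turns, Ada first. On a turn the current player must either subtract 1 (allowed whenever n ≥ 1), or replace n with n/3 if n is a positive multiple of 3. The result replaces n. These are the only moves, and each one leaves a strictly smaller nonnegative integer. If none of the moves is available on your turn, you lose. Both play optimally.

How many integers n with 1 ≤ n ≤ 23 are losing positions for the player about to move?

10

Classify positions by backward induction: terminal positions (no move available) are L. From any other position, the mover wins iff some move reaches an L.
n=0: no move → L
n=1: W (go to 0, an L position)
n=2: L (sole option 1(W) is W)
n=3: W (go to 2, an L position)
n=4: L (sole option 3(W) is W)
n=5: W (go to 4, an L position)
n=6: W (go to 2, an L position)
n=7: L (sole option 6(W) is W)
n=8: W (go to 7, an L position)
n=9: L (options 3(W), 8(W) are all W)
n=10: W (go to 9, an L position)
n=11: L (sole option 10(W) is W)
n=12: W (go to 4, an L position)
n=13: L (sole option 12(W) is W)
n=14: W (go to 13, an L position)
n=15: L (options 5(W), 14(W) are all W)
n=16: W (go to 15, an L position)
n=17: L (sole option 16(W) is W)
n=18: W (go to 17, an L position)
n=19: L (sole option 18(W) is W)
n=20: W (go to 19, an L position)
n=21: W (go to 7, an L position)
n=22: L (sole option 21(W) is W)
n=23: W (go to 22, an L position)
L entries with 1 ≤ n ≤ 23 (n=0 is outside the asked range and is not counted): n = 2, 4, 7, 9, 11, 13, 15, 17, 19, 22; that makes 10.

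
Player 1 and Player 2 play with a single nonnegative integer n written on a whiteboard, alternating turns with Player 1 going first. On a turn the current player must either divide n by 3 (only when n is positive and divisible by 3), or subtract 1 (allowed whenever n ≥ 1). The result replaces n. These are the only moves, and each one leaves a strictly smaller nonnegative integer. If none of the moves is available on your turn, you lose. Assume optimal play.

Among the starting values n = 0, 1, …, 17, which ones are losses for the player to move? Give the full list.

Work bottom-up. With no move the player to move loses. Otherwise the position is W if at least one move leads to an L position for the opponent, and L if every move leads to a W.
n=0: no move → L
n=1: can move to 0, which is L ⇒ W
n=2: the only move is to 1(W), a W ⇒ L
n=3: can move to 2, which is L ⇒ W
n=4: the only move is to 3(W), a W ⇒ L
n=5: can move to 4, which is L ⇒ W
n=6: can move to 2, which is L ⇒ W
n=7: the only move is to 6(W), a W ⇒ L
n=8: can move to 7, which is L ⇒ W
n=9: moves to 3(W), 8(W); every one is W ⇒ L
n=10: can move to 9, which is L ⇒ W
n=11: the only move is to 10(W), a W ⇒ L
n=12: can move to 4, which is L ⇒ W
n=13: the only move is to 12(W), a W ⇒ L
n=14: can move to 13, which is L ⇒ W
n=15: moves to 5(W), 14(W); every one is W ⇒ L
n=16: can move to 15, which is L ⇒ W
n=17: the only move is to 16(W), a W ⇒ L
The losing starting values of n are exactly the entries labelled L in this table (9 of them).

0, 2, 4, 7, 9, 11, 13, 15, 17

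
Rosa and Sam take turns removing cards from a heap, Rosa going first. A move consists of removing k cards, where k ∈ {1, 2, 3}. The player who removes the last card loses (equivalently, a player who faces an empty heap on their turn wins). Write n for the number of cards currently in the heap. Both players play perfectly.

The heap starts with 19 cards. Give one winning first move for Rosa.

Classify positions by backward induction: terminal positions (no move available) are W. From any other position, the mover wins iff some move reaches an L.
n=0: no move; the opponent has just taken the last card and therefore loses → W
n=1: only reaches 0(W), which is W → L
n=2: reaches L-position 1 → W
n=3: reaches L-position 1 → W
n=4: reaches L-position 1 → W
n=5: only reaches 4(W), 3(W), 2(W), all W → L
n=6: reaches L-position 5 → W
n=7: reaches L-position 5 → W
n=8: reaches L-position 5 → W
n=9: only reaches 8(W), 7(W), 6(W), all W → L
n=10: reaches L-position 9 → W
n=11: reaches L-position 9 → W
n=12: reaches L-position 9 → W
n=13: only reaches 12(W), 11(W), 10(W), all W → L
n=14: reaches L-position 13 → W
n=15: reaches L-position 13 → W
n=16: reaches L-position 13 → W
n=17: only reaches 16(W), 15(W), 14(W), all W → L
n=18: reaches L-position 17 → W
n=19: reaches L-position 17 → W
From 19, the L positions reachable in one move are: 17.

Remove 2, leaving 17.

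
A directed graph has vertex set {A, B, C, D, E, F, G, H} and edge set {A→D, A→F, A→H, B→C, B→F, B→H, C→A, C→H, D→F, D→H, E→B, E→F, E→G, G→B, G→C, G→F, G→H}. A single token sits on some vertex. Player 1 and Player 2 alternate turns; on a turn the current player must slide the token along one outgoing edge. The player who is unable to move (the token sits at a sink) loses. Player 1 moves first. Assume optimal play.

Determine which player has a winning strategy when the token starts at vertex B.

Use the standard recursion: the mover loses at a terminal position; elsewhere, the mover wins exactly when some move hands the opponent an L position.
Every edge goes from a vertex to one that appears earlier in the order F, H, D, A, C, B, G, E, so processing vertices in that order labels each vertex after all of its successors.
F: no outgoing edge → L
H: no outgoing edge → L
D: →H(L), so W
A: →H(L), so W
C: →H(L), so W
B: →H(L), so W
G: →H(L), so W
E: →F(L), so W
The starting position B is W: Player 1 should move to H, handing over an L position.

Player 1 wins.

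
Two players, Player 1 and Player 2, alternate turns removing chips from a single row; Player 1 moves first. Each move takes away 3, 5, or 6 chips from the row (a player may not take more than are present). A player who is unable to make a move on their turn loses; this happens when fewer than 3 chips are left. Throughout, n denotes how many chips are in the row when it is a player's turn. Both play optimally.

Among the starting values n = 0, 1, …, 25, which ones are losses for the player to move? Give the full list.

Use the standard recursion: the mover loses at a terminal position; elsewhere, the mover wins exactly when some move hands the opponent an L position.
n=0: no move → L
n=1: no move → L
n=2: no move → L
n=3: W (go to 0, an L position)
n=4: W (go to 1, an L position)
n=5: W (go to 2, an L position)
n=6: W (go to 1, an L position)
n=7: W (go to 2, an L position)
n=8: W (go to 2, an L position)
n=9: L (options 6(W), 4(W), 3(W) are all W)
n=10: L (options 7(W), 5(W), 4(W) are all W)
n=11: L (options 8(W), 6(W), 5(W) are all W)
n=12: W (go to 9, an L position)
n=13: W (go to 10, an L position)
n=14: W (go to 11, an L position)
n=15: W (go to 10, an L position)
n=16: W (go to 11, an L position)
n=17: W (go to 11, an L position)
n=18: L (options 15(W), 13(W), 12(W) are all W)
n=19: L (options 16(W), 14(W), 13(W) are all W)
n=20: L (options 17(W), 15(W), 14(W) are all W)
n=21: W (go to 18, an L position)
n=22: W (go to 19, an L position)
n=23: W (go to 20, an L position)
n=24: W (go to 19, an L position)
n=25: W (go to 20, an L position)
The losing starting values of n are exactly the entries labelled L in this table (9 of them).

0, 1, 2, 9, 10, 11, 18, 19, 20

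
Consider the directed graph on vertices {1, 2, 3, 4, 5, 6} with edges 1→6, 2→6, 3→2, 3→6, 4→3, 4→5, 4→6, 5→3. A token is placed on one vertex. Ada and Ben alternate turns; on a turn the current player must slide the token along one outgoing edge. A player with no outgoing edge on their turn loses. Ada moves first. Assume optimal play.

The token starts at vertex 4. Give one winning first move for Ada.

Work bottom-up. With no move the player to move loses. Otherwise the position is W if at least one move leads to an L position for the opponent, and L if every move leads to a W.
Every edge goes from a vertex to one that appears earlier in the order 6, 2, 3, 5, 1, 4, so processing vertices in that order labels each vertex after all of its successors.
6: no outgoing edge → L
2: W (go to 6, an L position)
3: W (go to 6, an L position)
5: L (sole option 3(W) is W)
1: W (go to 6, an L position)
4: W (go to 5, an L position)
From 4, the L positions reachable in one move are: 5, 6. Any move reaching one of these is winning.

Move to 5.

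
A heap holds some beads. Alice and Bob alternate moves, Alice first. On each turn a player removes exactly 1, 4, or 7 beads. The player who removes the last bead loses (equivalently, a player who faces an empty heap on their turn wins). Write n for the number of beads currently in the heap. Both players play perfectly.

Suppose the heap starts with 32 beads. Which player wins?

Alice wins.

Classify positions by backward induction: terminal positions (no move available) are W. From any other position, the mover wins iff some move reaches an L.
n=0: no move; the opponent has just taken the last bead and therefore loses → W
n=1: the only move is to 0(W), a W ⇒ L
n=2: can move to 1, which is L ⇒ W
n=3: the only move is to 2(W), a W ⇒ L
n=4: can move to 3, which is L ⇒ W
n=5: can move to 1, which is L ⇒ W
n=6: moves to 5(W), 2(W); every one is W ⇒ L
n=7: can move to 6, which is L ⇒ W
n=8: can move to 1, which is L ⇒ W
n=9: moves to 8(W), 5(W), 2(W); every one is W ⇒ L
n=10: can move to 9, which is L ⇒ W
n=11: moves to 10(W), 7(W), 4(W); every one is W ⇒ L
n=12: can move to 11, which is L ⇒ W
n=13: can move to 9, which is L ⇒ W
n=14: moves to 13(W), 10(W), 7(W); every one is W ⇒ L
n=15: can move to 14, which is L ⇒ W
n=16: can move to 9, which is L ⇒ W
n=17: moves to 16(W), 13(W), 10(W); every one is W ⇒ L
n=18: can move to 17, which is L ⇒ W
n=19: moves to 18(W), 15(W), 12(W); every one is W ⇒ L
n=20: can move to 19, which is L ⇒ W
n=21: can move to 17, which is L ⇒ W
n=22: moves to 21(W), 18(W), 15(W); every one is W ⇒ L
n=23: can move to 22, which is L ⇒ W
n=24: can move to 17, which is L ⇒ W
n=25: moves to 24(W), 21(W), 18(W); every one is W ⇒ L
n=26: can move to 25, which is L ⇒ W
n=27: moves to 26(W), 23(W), 20(W); every one is W ⇒ L
n=28: can move to 27, which is L ⇒ W
n=29: can move to 25, which is L ⇒ W
n=30: moves to 29(W), 26(W), 23(W); every one is W ⇒ L
n=31: can move to 30, which is L ⇒ W
n=32: can move to 25, which is L ⇒ W
The starting position 32 is W: Alice should remove 7, leaving 25, handing over an L position.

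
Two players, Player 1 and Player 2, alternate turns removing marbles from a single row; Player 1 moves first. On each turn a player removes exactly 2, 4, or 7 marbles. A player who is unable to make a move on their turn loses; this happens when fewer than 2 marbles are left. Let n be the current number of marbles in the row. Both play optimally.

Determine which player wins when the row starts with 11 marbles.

Compute win/loss labels from the base case upward. A position with no move is L. Any other position is W if it can reach an L in one move, else L.
n=0: no move → L
n=1: no move → L
n=2: can move to 0, which is L ⇒ W
n=3: can move to 1, which is L ⇒ W
n=4: can move to 0, which is L ⇒ W
n=5: can move to 1, which is L ⇒ W
n=6: moves to 4(W), 2(W); every one is W ⇒ L
n=7: can move to 0, which is L ⇒ W
n=8: can move to 6, which is L ⇒ W
n=9: moves to 7(W), 5(W), 2(W); every one is W ⇒ L
n=10: can move to 6, which is L ⇒ W
n=11: can move to 9, which is L ⇒ W
From 11 Player 1 can remove 2, leaving 9, reaching an L position.

Player 1 wins.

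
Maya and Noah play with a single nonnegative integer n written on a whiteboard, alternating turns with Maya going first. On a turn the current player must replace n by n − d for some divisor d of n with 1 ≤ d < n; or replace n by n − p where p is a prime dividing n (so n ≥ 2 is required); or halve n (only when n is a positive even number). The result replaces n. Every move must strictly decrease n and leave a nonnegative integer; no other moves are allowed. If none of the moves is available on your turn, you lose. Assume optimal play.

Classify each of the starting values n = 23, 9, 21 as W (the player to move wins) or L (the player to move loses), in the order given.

Use the standard recursion: the mover loses at a terminal position; elsewhere, the mover wins exactly when some move hands the opponent an L position.
n=0: no move → L
n=1: no move → L
n=2: reaches L-position 0 → W
n=3: reaches L-position 0 → W
n=4: only reaches 2(W), 3(W), all W → L
n=5: reaches L-position 0 → W
n=6: reaches L-position 4 → W
n=7: reaches L-position 0 → W
n=8: reaches L-position 4 → W
n=9: only reaches 6(W), 8(W), all W → L
n=10: reaches L-position 9 → W
n=11: reaches L-position 0 → W
n=12: reaches L-position 9 → W
n=13: reaches L-position 0 → W
n=14: only reaches 7(W), 12(W), 13(W), all W → L
n=15: reaches L-position 14 → W
n=16: reaches L-position 14 → W
n=17: reaches L-position 0 → W
n=18: reaches L-position 9 → W
n=19: reaches L-position 0 → W
n=20: only reaches 10(W), 15(W), 16(W), 18(W), 19(W), all W → L
n=21: reaches L-position 14 → W
n=22: reaches L-position 20 → W
n=23: reaches L-position 0 → W

23: W, 9: L, 21: W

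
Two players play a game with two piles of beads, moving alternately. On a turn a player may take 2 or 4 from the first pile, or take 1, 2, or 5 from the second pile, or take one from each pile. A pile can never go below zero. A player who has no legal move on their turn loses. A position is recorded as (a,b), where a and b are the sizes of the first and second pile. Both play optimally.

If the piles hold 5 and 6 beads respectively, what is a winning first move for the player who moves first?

Use the standard recursion: the mover loses at a terminal position; elsewhere, the mover wins exactly when some move hands the opponent an L position.
No move ever increases a pile, so every position that can arise here has a ≤ 5 and b ≤ 6; it is enough to label the cells with 0 ≤ a ≤ 5 and 0 ≤ b ≤ 6.
Every move lowers a or b (never raises either), so fill the grid row by row in increasing a, and left to right within a row: each cell's successors are then already labelled.
      b=0  b=1  b=2  b=3  b=4  b=5  b=6
a=0:    L    W    W    L    W    W    L
a=1:    L    W    W    L    W    W    L
a=2:    W    W    L    W    W    L    W
a=3:    W    L    W    W    L    W    W
a=4:    W    L    W    W    L    W    W
a=5:    W    W    W    W    W    W    W
Cells with no legal move (terminal, hence L): (0,0), (1,0).
The remaining L cells, each justified by listing all of its moves:
(0,3): L (options (0,2)(W), (0,1)(W) are all W)
(0,6): L (options (0,5)(W), (0,4)(W), (0,1)(W) are all W)
(1,3): L (options (1,2)(W), (1,1)(W), (0,2)(W) are all W)
(1,6): L (options (1,5)(W), (1,4)(W), (1,1)(W), (0,5)(W) are all W)
(2,2): L (options (0,2)(W), (2,1)(W), (2,0)(W), (1,1)(W) are all W)
(2,5): L (options (0,5)(W), (2,4)(W), (2,3)(W), (2,0)(W), (1,4)(W) are all W)
(3,1): L (options (1,1)(W), (3,0)(W), (2,0)(W) are all W)
(3,4): L (options (1,4)(W), (3,3)(W), (3,2)(W), (2,3)(W) are all W)
(4,1): L (options (2,1)(W), (0,1)(W), (4,0)(W), (3,0)(W) are all W)
(4,4): L (options (2,4)(W), (0,4)(W), (4,3)(W), (4,2)(W), (3,3)(W) are all W)
Every other cell has at least one move into one of the L cells above, so it is W.
From (5,6), the L positions reachable in one move are: (1,6).

Move to (1,6).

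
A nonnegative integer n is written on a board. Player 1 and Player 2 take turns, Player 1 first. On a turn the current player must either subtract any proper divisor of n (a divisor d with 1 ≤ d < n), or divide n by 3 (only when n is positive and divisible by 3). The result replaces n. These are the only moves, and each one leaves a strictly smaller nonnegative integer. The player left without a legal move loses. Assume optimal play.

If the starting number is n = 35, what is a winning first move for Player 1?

Positions with no move are L. A position that does have a move is losing for the player to move precisely when every available move leads to a winning position for the opponent. Fill in the labels:
n=0: no move → L
n=1: no move → L
n=2: reaches L-position 1 → W
n=3: reaches L-position 1 → W
n=4: only reaches 2(W), 3(W), all W → L
n=5: reaches L-position 4 → W
n=6: reaches L-position 4 → W
n=7: only reaches 6(W), which is W → L
n=8: reaches L-position 4 → W
n=9: only reaches 3(W), 6(W), 8(W), all W → L
n=10: reaches L-position 9 → W
n=11: only reaches 10(W), which is W → L
n=12: reaches L-position 4 → W
n=13: only reaches 12(W), which is W → L
n=14: reaches L-position 7 → W
n=15: only reaches 5(W), 10(W), 12(W), 14(W), all W → L
n=16: reaches L-position 15 → W
n=17: only reaches 16(W), which is W → L
n=18: reaches L-position 9 → W
n=19: only reaches 18(W), which is W → L
n=20: reaches L-position 15 → W
n=21: reaches L-position 7 → W
n=22: reaches L-position 11 → W
n=23: only reaches 22(W), which is W → L
n=24: reaches L-position 23 → W
n=25: only reaches 20(W), 24(W), all W → L
n=26: reaches L-position 13 → W
n=27: reaches L-position 9 → W
n=28: only reaches 14(W), 21(W), 24(W), 26(W), 27(W), all W → L
n=29: reaches L-position 28 → W
n=30: reaches L-position 15 → W
n=31: only reaches 30(W), which is W → L
n=32: reaches L-position 28 → W
n=33: reaches L-position 11 → W
n=34: reaches L-position 17 → W
n=35: reaches L-position 28 → W
From 35, the L positions reachable in one move are: 28.

Move to 28.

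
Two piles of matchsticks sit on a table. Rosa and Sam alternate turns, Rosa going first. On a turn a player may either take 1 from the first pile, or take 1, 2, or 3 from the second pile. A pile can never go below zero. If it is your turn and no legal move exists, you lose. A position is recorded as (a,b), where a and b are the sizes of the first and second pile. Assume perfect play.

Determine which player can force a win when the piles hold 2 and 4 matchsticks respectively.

Sam wins.

Positions with no move are L. A position that does have a move is losing for the player to move precisely when every available move leads to a winning position for the opponent. Fill in the labels:
No move ever increases a pile, so every position that can arise here has a ≤ 2 and b ≤ 4; it is enough to label the cells with 0 ≤ a ≤ 2 and 0 ≤ b ≤ 4.
Every move lowers a or b (never raises either), so fill the grid row by row in increasing a, and left to right within a row: each cell's successors are then already labelled.
      b=0  b=1  b=2  b=3  b=4
a=0:    L    W    W    W    L
a=1:    W    L    W    W    W
a=2:    L    W    W    W    L
Cells with no legal move (terminal, hence L): (0,0).
The remaining L cells, each justified by listing all of its moves:
(0,4): moves to (0,3)(W), (0,2)(W), (0,1)(W); every one is W ⇒ L
(1,1): moves to (0,1)(W), (1,0)(W); every one is W ⇒ L
(2,0): the only move is to (1,0)(W), a W ⇒ L
(2,4): moves to (1,4)(W), (2,3)(W), (2,2)(W), (2,1)(W); every one is W ⇒ L
Every other cell has at least one move into one of the L cells above, so it is W.
The starting position (2,4) is L: whatever Rosa does, the opponent receives a W position.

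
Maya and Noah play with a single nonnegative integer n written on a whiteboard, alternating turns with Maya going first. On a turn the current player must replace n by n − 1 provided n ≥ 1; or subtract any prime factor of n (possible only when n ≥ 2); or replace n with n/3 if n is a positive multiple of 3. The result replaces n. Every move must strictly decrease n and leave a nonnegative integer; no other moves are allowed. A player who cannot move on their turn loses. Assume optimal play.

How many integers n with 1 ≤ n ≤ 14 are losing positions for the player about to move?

Positions with no move are L. A position that does have a move is losing for the player to move precisely when every available move leads to a winning position for the opponent. Fill in the labels:
n=0: no move → L
n=1: can move to 0, which is L ⇒ W
n=2: can move to 0, which is L ⇒ W
n=3: can move to 0, which is L ⇒ W
n=4: moves to 2(W), 3(W); every one is W ⇒ L
n=5: can move to 0, which is L ⇒ W
n=6: can move to 4, which is L ⇒ W
n=7: can move to 0, which is L ⇒ W
n=8: moves to 6(W), 7(W); every one is W ⇒ L
n=9: can move to 8, which is L ⇒ W
n=10: can move to 8, which is L ⇒ W
n=11: can move to 0, which is L ⇒ W
n=12: can move to 4, which is L ⇒ W
n=13: can move to 0, which is L ⇒ W
n=14: moves to 7(W), 12(W), 13(W); every one is W ⇒ L
L entries with 1 ≤ n ≤ 14 (n=0 is outside the asked range and is not counted): n = 4, 8, 14; that makes 3.

3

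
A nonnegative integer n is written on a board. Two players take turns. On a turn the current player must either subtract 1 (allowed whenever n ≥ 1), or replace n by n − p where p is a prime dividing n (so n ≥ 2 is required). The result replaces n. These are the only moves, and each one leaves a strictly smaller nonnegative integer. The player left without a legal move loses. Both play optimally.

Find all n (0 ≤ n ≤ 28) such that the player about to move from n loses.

Positions with no move are L. A position that does have a move is losing for the player to move precisely when every available move leads to a winning position for the opponent. Fill in the labels:
n=0: no move → L
n=1: →0(L), so W
n=2: →0(L), so W
n=3: →0(L), so W
n=4: →2(W), 3(W) — all W, so L
n=5: →0(L), so W
n=6: →4(L), so W
n=7: →0(L), so W
n=8: →6(W), 7(W) — all W, so L
n=9: →8(L), so W
n=10: →8(L), so W
n=11: →0(L), so W
n=12: →9(W), 10(W), 11(W) — all W, so L
n=13: →0(L), so W
n=14: →12(L), so W
n=15: →12(L), so W
n=16: →14(W), 15(W) — all W, so L
n=17: →0(L), so W
n=18: →16(L), so W
n=19: →0(L), so W
n=20: →15(W), 18(W), 19(W) — all W, so L
n=21: →20(L), so W
n=22: →20(L), so W
n=23: →0(L), so W
n=24: →21(W), 22(W), 23(W) — all W, so L
n=25: →20(L), so W
n=26: →24(L), so W
n=27: →24(L), so W
n=28: →21(W), 26(W), 27(W) — all W, so L
Reading off the rows marked L gives the requested list; there are 8 such values of n.

0, 4, 8, 12, 16, 20, 24, 28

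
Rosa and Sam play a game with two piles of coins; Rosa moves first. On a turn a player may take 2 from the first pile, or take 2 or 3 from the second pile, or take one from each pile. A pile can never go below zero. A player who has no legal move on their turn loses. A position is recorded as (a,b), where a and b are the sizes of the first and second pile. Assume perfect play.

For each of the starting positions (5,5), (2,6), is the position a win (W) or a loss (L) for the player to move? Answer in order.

Positions with no move are L. A position that does have a move is losing for the player to move precisely when every available move leads to a winning position for the opponent. Fill in the labels:
No move ever increases a pile, so every position that can arise here has a ≤ 5 and b ≤ 6; it is enough to label the cells with 0 ≤ a ≤ 5 and 0 ≤ b ≤ 6.
Every move lowers a or b (never raises either), so fill the grid row by row in increasing a, and left to right within a row: each cell's successors are then already labelled.
      b=0  b=1  b=2  b=3  b=4  b=5  b=6
a=0:    L    L    W    W    W    L    L
a=1:    L    W    W    W    L    L    W
a=2:    W    W    L    L    W    W    W
a=3:    W    L    L    W    W    W    L
a=4:    L    L    W    W    W    L    L
a=5:    L    W    W    W    L    L    W
Cells with no legal move (terminal, hence L): (0,0), (0,1), (1,0).
The remaining L cells, each justified by listing all of its moves:
(0,5): moves to (0,3)(W), (0,2)(W); every one is W ⇒ L
(0,6): moves to (0,4)(W), (0,3)(W); every one is W ⇒ L
(1,4): moves to (1,2)(W), (1,1)(W), (0,3)(W); every one is W ⇒ L
(1,5): moves to (1,3)(W), (1,2)(W), (0,4)(W); every one is W ⇒ L
(2,2): moves to (0,2)(W), (2,0)(W), (1,1)(W); every one is W ⇒ L
(2,3): moves to (0,3)(W), (2,1)(W), (2,0)(W), (1,2)(W); every one is W ⇒ L
(3,1): moves to (1,1)(W), (2,0)(W); every one is W ⇒ L
(3,2): moves to (1,2)(W), (3,0)(W), (2,1)(W); every one is W ⇒ L
(3,6): moves to (1,6)(W), (3,4)(W), (3,3)(W), (2,5)(W); every one is W ⇒ L
(4,0): the only move is to (2,0)(W), a W ⇒ L
(4,1): moves to (2,1)(W), (3,0)(W); every one is W ⇒ L
(4,5): moves to (2,5)(W), (4,3)(W), (4,2)(W), (3,4)(W); every one is W ⇒ L
(4,6): moves to (2,6)(W), (4,4)(W), (4,3)(W), (3,5)(W); every one is W ⇒ L
(5,0): the only move is to (3,0)(W), a W ⇒ L
(5,4): moves to (3,4)(W), (5,2)(W), (5,1)(W), (4,3)(W); every one is W ⇒ L
(5,5): moves to (3,5)(W), (5,3)(W), (5,2)(W), (4,4)(W); every one is W ⇒ L
Every other cell has at least one move into one of the L cells above, so it is W.
(5,5): one of the L cells justified above, so L
(2,6): the move to (0,6) reaches an L cell, so W

(5,5): L, (2,6): W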